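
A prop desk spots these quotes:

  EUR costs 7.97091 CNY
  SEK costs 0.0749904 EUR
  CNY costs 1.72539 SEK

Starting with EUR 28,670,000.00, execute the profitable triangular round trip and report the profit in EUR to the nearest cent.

Profit: EUR 898,449.06

Profitable loop is EUR → CNY → SEK → EUR:
EUR 28,670,000.00 × 7.97091 = CNY 228,525,989.70
CNY 228,525,989.70 × 1.72539 = SEK 394,296,457.37
SEK 394,296,457.37 × 0.0749904 = EUR 29,568,449.06
Profit = EUR 29,568,449.06 − EUR 28,670,000.00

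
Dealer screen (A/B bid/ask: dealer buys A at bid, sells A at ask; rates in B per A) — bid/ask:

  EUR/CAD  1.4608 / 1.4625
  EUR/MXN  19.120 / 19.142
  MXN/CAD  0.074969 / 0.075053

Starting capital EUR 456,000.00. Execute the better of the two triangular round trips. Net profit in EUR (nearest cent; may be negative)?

Best loop EUR → CAD → MXN → EUR:
EUR 456,000.00 × 1.4608 (sell EUR at bid) = CAD 666,124.80
CAD 666,124.80 ÷ 0.075053 (buy MXN at ask) = MXN 8,875,392.06
MXN 8,875,392.06 ÷ 19.142 (buy EUR at ask) = EUR 463,660.64

Net profit: EUR 7,660.64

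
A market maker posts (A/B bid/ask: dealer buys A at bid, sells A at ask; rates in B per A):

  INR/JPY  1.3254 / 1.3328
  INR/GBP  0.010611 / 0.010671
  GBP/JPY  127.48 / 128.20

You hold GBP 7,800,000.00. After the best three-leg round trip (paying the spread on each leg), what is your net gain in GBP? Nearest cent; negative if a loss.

Net profit: GBP 116,404.70

Best loop GBP → JPY → INR → GBP:
GBP 7,800,000.00 × 127.48 (sell GBP at bid) = JPY 994,344,000
JPY 994,344,000 ÷ 1.3328 (buy INR at ask) = INR 746,056,422.57
INR 746,056,422.57 × 0.010611 (sell INR at bid) = GBP 7,916,404.70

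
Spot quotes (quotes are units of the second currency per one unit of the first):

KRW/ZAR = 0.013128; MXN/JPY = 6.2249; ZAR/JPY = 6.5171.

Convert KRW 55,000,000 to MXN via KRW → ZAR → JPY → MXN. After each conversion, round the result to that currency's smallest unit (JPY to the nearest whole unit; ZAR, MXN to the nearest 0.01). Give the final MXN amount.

KRW 55,000,000 × 0.013128 = ZAR 722,040.00
ZAR 722,040.00 × 6.5171 = JPY 4,705,607
JPY 4,705,607 ÷ 6.2249 = MXN 755,932.95

MXN 755,932.95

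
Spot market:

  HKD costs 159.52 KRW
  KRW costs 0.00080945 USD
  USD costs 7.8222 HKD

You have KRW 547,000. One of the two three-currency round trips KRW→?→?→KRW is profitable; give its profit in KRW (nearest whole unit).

Profit: KRW 5,486

Profitable loop is KRW → USD → HKD → KRW:
KRW 547,000 × 0.00080945 = USD 442.77
USD 442.77 × 7.8222 = HKD 3,463.43
HKD 3,463.43 × 159.52 = KRW 552,486
Profit = KRW 552,486 − KRW 547,000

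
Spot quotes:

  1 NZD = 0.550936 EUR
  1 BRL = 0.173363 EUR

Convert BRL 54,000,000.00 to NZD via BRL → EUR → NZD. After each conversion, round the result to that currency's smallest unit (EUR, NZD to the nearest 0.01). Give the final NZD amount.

NZD 16,992,176.95

BRL 54,000,000.00 × 0.173363 = EUR 9,361,602.00
EUR 9,361,602.00 ÷ 0.550936 = NZD 16,992,176.95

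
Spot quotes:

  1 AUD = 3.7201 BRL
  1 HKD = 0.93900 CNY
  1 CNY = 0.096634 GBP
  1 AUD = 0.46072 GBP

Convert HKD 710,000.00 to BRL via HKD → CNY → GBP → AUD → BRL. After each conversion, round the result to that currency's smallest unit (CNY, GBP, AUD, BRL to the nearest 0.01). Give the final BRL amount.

BRL 520,201.30

HKD 710,000.00 × 0.93900 = CNY 666,690.00
CNY 666,690.00 × 0.096634 = GBP 64,424.92
GBP 64,424.92 ÷ 0.46072 = AUD 139,835.30
AUD 139,835.30 × 3.7201 = BRL 520,201.30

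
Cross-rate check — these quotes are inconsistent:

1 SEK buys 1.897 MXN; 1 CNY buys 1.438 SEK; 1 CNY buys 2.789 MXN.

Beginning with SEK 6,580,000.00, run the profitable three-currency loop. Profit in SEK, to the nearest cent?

Profit: SEK 147,414.56

Profitable loop is SEK → CNY → MXN → SEK:
SEK 6,580,000.00 ÷ 1.438 = CNY 4,575,799.72
CNY 4,575,799.72 × 2.789 = MXN 12,761,905.42
MXN 12,761,905.42 ÷ 1.897 = SEK 6,727,414.56
Profit = SEK 6,727,414.56 − SEK 6,580,000.00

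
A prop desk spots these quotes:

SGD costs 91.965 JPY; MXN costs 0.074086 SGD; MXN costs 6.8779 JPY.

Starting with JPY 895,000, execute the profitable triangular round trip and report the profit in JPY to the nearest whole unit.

Profitable loop is JPY → SGD → MXN → JPY:
JPY 895,000 ÷ 91.965 = SGD 9,731.96
SGD 9,731.96 ÷ 0.074086 = MXN 131,360.35
MXN 131,360.35 × 6.8779 = JPY 903,483
Profit = JPY 903,483 − JPY 895,000

Profit: JPY 8,483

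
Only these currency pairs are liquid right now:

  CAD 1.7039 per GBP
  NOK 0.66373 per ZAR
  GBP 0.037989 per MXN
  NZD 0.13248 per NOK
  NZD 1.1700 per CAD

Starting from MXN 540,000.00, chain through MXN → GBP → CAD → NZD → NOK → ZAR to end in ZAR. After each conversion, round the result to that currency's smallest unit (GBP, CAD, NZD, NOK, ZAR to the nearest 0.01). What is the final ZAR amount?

ZAR 465,093.00

MXN 540,000.00 × 0.037989 = GBP 20,514.06
GBP 20,514.06 × 1.7039 = CAD 34,953.91
CAD 34,953.91 × 1.1700 = NZD 40,896.07
NZD 40,896.07 ÷ 0.13248 = NOK 308,696.18
NOK 308,696.18 ÷ 0.66373 = ZAR 465,093.00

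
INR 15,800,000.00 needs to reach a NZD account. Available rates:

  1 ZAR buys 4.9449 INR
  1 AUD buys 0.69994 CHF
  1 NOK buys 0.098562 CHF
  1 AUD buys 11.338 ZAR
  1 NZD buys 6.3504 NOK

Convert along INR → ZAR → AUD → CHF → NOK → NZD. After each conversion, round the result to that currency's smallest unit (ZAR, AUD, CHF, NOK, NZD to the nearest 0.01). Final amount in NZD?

INR 15,800,000.00 ÷ 4.9449 = ZAR 3,195,211.23
ZAR 3,195,211.23 ÷ 11.338 = AUD 281,814.36
AUD 281,814.36 × 0.69994 = CHF 197,253.14
CHF 197,253.14 ÷ 0.098562 = NOK 2,001,310.24
NOK 2,001,310.24 ÷ 6.3504 = NZD 315,147.12

NZD 315,147.12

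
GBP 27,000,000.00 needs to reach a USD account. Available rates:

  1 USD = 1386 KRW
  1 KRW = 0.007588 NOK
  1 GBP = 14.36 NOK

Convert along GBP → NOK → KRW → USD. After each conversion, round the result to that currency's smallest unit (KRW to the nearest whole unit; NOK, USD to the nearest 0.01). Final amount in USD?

USD 36,866,138.61

GBP 27,000,000.00 × 14.36 = NOK 387,720,000.00
NOK 387,720,000.00 ÷ 0.007588 = KRW 51,096,468,108
KRW 51,096,468,108 ÷ 1386 = USD 36,866,138.61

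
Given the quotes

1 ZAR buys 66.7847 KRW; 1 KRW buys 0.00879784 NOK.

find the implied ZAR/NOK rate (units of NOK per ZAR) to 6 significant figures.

ZAR/NOK = 0.587561

1 ZAR × 66.7847 = 66.7847 KRW
66.7847 KRW × 0.00879784 = 0.587561 NOK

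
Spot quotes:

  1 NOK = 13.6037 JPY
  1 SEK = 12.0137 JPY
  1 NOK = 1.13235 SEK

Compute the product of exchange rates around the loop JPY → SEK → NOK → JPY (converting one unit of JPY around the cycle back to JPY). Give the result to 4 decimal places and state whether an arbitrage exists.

1.0000 (no arbitrage)

Around JPY → SEK → NOK → JPY: 1 ÷ 12.0137 ÷ 1.13235 × 13.6037 = 0.999999
Product ≈ 1 (deviation 0.000%, within rounding noise).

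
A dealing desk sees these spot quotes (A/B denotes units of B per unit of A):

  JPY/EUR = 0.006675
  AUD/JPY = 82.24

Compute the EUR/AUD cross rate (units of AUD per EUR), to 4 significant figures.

EUR/AUD = 1.822

1 EUR ÷ 0.006675 = 149.813 JPY
149.813 JPY ÷ 82.24 = 1.82165 AUD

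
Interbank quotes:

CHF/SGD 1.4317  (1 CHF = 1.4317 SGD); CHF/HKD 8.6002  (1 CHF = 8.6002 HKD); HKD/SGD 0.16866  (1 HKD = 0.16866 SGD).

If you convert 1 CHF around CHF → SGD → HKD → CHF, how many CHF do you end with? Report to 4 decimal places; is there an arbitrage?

Around CHF → SGD → HKD → CHF: 1 × 1.4317 ÷ 0.16866 ÷ 8.6002 = 0.987032
Product < 1; profitable direction is CHF → HKD → SGD → CHF.

0.9870 (arbitrage exists)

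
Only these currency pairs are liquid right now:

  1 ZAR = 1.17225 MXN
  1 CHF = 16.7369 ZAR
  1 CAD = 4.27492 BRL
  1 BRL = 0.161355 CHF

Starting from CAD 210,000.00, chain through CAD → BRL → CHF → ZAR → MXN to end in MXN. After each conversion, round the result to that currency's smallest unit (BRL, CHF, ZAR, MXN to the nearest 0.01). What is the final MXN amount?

CAD 210,000.00 × 4.27492 = BRL 897,733.20
BRL 897,733.20 × 0.161355 = CHF 144,853.74
CHF 144,853.74 × 16.7369 = ZAR 2,424,402.56
ZAR 2,424,402.56 × 1.17225 = MXN 2,842,005.90

MXN 2,842,005.90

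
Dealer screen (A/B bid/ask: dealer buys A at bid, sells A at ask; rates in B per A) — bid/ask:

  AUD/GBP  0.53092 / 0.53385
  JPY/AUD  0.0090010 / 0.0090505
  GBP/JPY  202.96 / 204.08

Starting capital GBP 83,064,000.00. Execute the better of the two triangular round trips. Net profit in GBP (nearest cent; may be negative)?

Net profit: GBP 1,176,430.12

Best loop GBP → AUD → JPY → GBP:
GBP 83,064,000.00 ÷ 0.53385 (buy AUD at ask) = AUD 155,594,268.05
AUD 155,594,268.05 ÷ 0.0090505 (buy JPY at ask) = JPY 17,191,786,979
JPY 17,191,786,979 ÷ 204.08 (buy GBP at ask) = GBP 84,240,430.12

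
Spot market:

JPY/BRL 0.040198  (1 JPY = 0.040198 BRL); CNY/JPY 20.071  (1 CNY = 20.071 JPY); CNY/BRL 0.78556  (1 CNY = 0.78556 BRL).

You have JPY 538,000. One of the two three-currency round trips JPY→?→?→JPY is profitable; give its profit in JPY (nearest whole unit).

Profit: JPY 14,556

Profitable loop is JPY → BRL → CNY → JPY:
JPY 538,000 × 0.040198 = BRL 21,626.52
BRL 21,626.52 ÷ 0.78556 = CNY 27,530.07
CNY 27,530.07 × 20.071 = JPY 552,556
Profit = JPY 552,556 − JPY 538,000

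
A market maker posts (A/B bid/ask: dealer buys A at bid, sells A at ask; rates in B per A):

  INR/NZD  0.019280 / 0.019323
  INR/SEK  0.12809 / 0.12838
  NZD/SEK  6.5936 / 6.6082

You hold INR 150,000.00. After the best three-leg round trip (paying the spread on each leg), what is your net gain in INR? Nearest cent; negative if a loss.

Net profit: INR 469.60

Best loop INR → SEK → NZD → INR:
INR 150,000.00 × 0.12809 (sell INR at bid) = SEK 19,213.50
SEK 19,213.50 ÷ 6.6082 (buy NZD at ask) = NZD 2,907.52
NZD 2,907.52 ÷ 0.019323 (buy INR at ask) = INR 150,469.60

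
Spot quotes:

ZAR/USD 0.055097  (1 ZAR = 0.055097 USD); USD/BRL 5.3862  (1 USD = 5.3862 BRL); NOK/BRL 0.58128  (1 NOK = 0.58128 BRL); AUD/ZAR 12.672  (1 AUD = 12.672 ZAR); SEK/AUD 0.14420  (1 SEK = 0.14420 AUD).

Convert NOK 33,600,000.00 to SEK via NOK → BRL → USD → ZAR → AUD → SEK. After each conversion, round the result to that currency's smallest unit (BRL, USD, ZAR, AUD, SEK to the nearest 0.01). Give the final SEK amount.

SEK 36,016,690.57

NOK 33,600,000.00 × 0.58128 = BRL 19,531,008.00
BRL 19,531,008.00 ÷ 5.3862 = USD 3,626,120.08
USD 3,626,120.08 ÷ 0.055097 = ZAR 65,813,385.12
ZAR 65,813,385.12 ÷ 12.672 = AUD 5,193,606.78
AUD 5,193,606.78 ÷ 0.14420 = SEK 36,016,690.57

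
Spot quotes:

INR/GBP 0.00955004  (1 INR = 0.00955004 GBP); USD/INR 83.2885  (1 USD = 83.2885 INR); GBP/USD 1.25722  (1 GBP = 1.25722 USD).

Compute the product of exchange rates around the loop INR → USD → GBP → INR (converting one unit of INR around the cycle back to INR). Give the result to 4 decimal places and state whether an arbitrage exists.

1.0000 (no arbitrage)

Around INR → USD → GBP → INR: 1 ÷ 83.2885 ÷ 1.25722 ÷ 0.00955004 = 0.999997
Product ≈ 1 (deviation 0.000%, within rounding noise).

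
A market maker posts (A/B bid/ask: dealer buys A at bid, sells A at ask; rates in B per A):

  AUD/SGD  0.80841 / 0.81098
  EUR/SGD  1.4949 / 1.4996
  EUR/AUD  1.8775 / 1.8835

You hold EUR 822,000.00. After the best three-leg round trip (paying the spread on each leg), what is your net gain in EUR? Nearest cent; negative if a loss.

Best loop EUR → AUD → SGD → EUR:
EUR 822,000.00 × 1.8775 (sell EUR at bid) = AUD 1,543,305.00
AUD 1,543,305.00 × 0.80841 (sell AUD at bid) = SGD 1,247,623.20
SGD 1,247,623.20 ÷ 1.4996 (buy EUR at ask) = EUR 831,970.66

Net profit: EUR 9,970.66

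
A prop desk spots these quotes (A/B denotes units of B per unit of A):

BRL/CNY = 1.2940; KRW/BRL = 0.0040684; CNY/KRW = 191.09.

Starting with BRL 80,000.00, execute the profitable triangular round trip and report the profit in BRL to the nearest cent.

Profitable loop is BRL → CNY → KRW → BRL:
BRL 80,000.00 × 1.2940 = CNY 103,520.00
CNY 103,520.00 × 191.09 = KRW 19,781,637
KRW 19,781,637 × 0.0040684 = BRL 80,479.61
Profit = BRL 80,479.61 − BRL 80,000.00

Profit: BRL 479.61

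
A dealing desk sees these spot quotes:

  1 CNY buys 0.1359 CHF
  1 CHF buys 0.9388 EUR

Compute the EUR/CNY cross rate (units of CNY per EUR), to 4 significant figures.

EUR/CNY = 7.838

1 EUR ÷ 0.9388 = 1.06519 CHF
1.06519 CHF ÷ 0.1359 = 7.83804 CNY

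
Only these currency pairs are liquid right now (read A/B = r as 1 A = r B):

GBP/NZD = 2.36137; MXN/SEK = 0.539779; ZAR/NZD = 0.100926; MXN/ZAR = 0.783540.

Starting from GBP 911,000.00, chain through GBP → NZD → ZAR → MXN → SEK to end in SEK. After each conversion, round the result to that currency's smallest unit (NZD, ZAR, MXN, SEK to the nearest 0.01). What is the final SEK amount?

SEK 14,683,654.91

GBP 911,000.00 × 2.36137 = NZD 2,151,208.07
NZD 2,151,208.07 ÷ 0.100926 = ZAR 21,314,706.52
ZAR 21,314,706.52 ÷ 0.783540 = MXN 27,203,086.66
MXN 27,203,086.66 × 0.539779 = SEK 14,683,654.91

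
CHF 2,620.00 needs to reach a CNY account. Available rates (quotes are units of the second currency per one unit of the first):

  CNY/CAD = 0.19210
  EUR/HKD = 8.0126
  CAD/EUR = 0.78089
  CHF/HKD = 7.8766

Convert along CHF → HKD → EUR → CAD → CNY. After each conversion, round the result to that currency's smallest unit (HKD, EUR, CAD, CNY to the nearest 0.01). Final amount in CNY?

CNY 17,169.18

CHF 2,620.00 × 7.8766 = HKD 20,636.69
HKD 20,636.69 ÷ 8.0126 = EUR 2,575.53
EUR 2,575.53 ÷ 0.78089 = CAD 3,298.20
CAD 3,298.20 ÷ 0.19210 = CNY 17,169.18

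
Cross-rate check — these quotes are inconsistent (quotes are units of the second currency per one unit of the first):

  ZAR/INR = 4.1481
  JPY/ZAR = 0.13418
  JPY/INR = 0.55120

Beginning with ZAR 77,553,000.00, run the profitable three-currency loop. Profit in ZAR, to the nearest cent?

Profitable loop is ZAR → INR → JPY → ZAR:
ZAR 77,553,000.00 × 4.1481 = INR 321,697,599.30
INR 321,697,599.30 ÷ 0.55120 = JPY 583,631,349
JPY 583,631,349 × 0.13418 = ZAR 78,311,654.34
Profit = ZAR 78,311,654.34 − ZAR 77,553,000.00

Profit: ZAR 758,654.34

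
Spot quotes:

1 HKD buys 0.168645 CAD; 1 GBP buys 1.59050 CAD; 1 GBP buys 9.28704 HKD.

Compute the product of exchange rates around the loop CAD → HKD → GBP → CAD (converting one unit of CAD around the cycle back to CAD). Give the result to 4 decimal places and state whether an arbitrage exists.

Around CAD → HKD → GBP → CAD: 1 ÷ 0.168645 ÷ 9.28704 × 1.59050 = 1.015507
Product > 1; profitable direction is CAD → HKD → GBP → CAD.

1.0155 (arbitrage exists)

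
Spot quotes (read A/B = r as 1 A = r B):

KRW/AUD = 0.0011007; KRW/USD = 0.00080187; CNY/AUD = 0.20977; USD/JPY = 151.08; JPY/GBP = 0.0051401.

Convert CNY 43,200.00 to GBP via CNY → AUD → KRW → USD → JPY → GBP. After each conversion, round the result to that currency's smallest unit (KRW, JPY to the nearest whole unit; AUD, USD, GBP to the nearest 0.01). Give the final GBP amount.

GBP 5,126.73

CNY 43,200.00 × 0.20977 = AUD 9,062.06
AUD 9,062.06 ÷ 0.0011007 = KRW 8,232,997
KRW 8,232,997 × 0.00080187 = USD 6,601.79
USD 6,601.79 × 151.08 = JPY 997,398
JPY 997,398 × 0.0051401 = GBP 5,126.73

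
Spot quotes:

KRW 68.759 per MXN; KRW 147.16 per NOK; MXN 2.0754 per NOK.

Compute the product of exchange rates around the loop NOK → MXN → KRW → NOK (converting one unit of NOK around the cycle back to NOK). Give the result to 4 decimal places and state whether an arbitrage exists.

Around NOK → MXN → KRW → NOK: 1 × 2.0754 × 68.759 ÷ 147.16 = 0.969709
Product < 1; profitable direction is NOK → KRW → MXN → NOK.

0.9697 (arbitrage exists)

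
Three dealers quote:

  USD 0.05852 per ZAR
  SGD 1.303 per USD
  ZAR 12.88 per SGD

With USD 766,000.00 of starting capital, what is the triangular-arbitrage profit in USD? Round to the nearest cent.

Profit: USD 13,945.35

Profitable loop is USD → ZAR → SGD → USD:
USD 766,000.00 ÷ 0.05852 = ZAR 13,089,542.04
ZAR 13,089,542.04 ÷ 12.88 = SGD 1,016,268.79
SGD 1,016,268.79 ÷ 1.303 = USD 779,945.35
Profit = USD 779,945.35 − USD 766,000.00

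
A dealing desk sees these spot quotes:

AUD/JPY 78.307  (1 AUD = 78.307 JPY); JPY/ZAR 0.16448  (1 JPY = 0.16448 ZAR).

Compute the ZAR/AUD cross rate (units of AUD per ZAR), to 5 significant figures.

1 ZAR ÷ 0.16448 = 6.07977 JPY
6.07977 JPY ÷ 78.307 = 0.0776401 AUD

ZAR/AUD = 0.077640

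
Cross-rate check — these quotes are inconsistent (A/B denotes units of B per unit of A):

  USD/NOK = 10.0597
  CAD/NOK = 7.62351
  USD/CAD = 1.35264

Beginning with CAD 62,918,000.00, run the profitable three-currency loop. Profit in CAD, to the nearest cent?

Profitable loop is CAD → NOK → USD → CAD:
CAD 62,918,000.00 × 7.62351 = NOK 479,656,002.18
NOK 479,656,002.18 ÷ 10.0597 = USD 47,680,944.98
USD 47,680,944.98 × 1.35264 = CAD 64,495,153.41
Profit = CAD 64,495,153.41 − CAD 62,918,000.00

Profit: CAD 1,577,153.41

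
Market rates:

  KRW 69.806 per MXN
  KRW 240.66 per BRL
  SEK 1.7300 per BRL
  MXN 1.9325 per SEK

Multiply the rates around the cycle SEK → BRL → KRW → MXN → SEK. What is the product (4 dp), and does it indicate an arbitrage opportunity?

Around SEK → BRL → KRW → MXN → SEK: 1 ÷ 1.7300 × 240.66 ÷ 69.806 ÷ 1.9325 = 1.031206
Product > 1; profitable direction is SEK → BRL → KRW → MXN → SEK.

1.0312 (arbitrage exists)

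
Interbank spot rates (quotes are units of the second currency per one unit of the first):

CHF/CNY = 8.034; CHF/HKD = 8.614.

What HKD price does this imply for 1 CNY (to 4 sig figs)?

1 CNY ÷ 8.034 = 0.124471 CHF
0.124471 CHF × 8.614 = 1.07219 HKD

CNY/HKD = 1.072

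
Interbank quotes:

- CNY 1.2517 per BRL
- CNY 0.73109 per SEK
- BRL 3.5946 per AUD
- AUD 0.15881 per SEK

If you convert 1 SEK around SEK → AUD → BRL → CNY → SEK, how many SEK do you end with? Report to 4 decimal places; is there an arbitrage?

Around SEK → AUD → BRL → CNY → SEK: 1 × 0.15881 × 3.5946 × 1.2517 ÷ 0.73109 = 0.977367
Product < 1; profitable direction is SEK → CNY → BRL → AUD → SEK.

0.9774 (arbitrage exists)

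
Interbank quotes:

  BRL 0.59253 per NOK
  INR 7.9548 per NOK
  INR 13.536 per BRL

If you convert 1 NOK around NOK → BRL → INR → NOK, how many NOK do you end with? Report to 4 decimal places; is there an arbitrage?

Around NOK → BRL → INR → NOK: 1 × 0.59253 × 13.536 ÷ 7.9548 = 1.008257
Product > 1; profitable direction is NOK → BRL → INR → NOK.

1.0083 (arbitrage exists)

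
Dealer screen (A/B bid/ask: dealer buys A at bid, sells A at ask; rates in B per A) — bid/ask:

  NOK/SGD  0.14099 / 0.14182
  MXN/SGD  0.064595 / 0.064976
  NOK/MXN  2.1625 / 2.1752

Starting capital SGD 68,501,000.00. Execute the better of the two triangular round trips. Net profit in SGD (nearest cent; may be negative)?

Best loop SGD → MXN → NOK → SGD:
SGD 68,501,000.00 ÷ 0.064976 (buy MXN at ask) = MXN 1,054,250,800.30
MXN 1,054,250,800.30 ÷ 2.1752 (buy NOK at ask) = NOK 484,668,444.42
NOK 484,668,444.42 × 0.14099 (sell NOK at bid) = SGD 68,333,403.98

Net result: SGD -167,596.02 (no profitable arbitrage after spreads)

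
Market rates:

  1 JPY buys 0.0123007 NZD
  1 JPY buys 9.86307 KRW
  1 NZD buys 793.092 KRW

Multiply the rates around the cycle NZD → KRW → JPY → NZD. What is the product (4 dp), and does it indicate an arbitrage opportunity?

Around NZD → KRW → JPY → NZD: 1 × 793.092 ÷ 9.86307 × 0.0123007 = 0.989102
Product < 1; profitable direction is NZD → JPY → KRW → NZD.

0.9891 (arbitrage exists)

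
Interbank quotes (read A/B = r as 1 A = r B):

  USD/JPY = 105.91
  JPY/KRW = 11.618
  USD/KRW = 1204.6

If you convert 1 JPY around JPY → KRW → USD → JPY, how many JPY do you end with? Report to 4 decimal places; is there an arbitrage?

Around JPY → KRW → USD → JPY: 1 × 11.618 ÷ 1204.6 × 105.91 = 1.021470
Product > 1; profitable direction is JPY → KRW → USD → JPY.

1.0215 (arbitrage exists)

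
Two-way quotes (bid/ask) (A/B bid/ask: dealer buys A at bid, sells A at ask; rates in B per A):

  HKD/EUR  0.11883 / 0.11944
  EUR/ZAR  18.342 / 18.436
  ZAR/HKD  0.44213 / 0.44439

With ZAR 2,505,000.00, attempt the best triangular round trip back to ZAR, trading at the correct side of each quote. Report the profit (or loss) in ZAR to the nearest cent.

Best loop ZAR → EUR → HKD → ZAR:
ZAR 2,505,000.00 ÷ 18.436 (buy EUR at ask) = EUR 135,875.46
EUR 135,875.46 ÷ 0.11944 (buy HKD at ask) = HKD 1,137,604.33
HKD 1,137,604.33 ÷ 0.44439 (buy ZAR at ask) = ZAR 2,559,923.33

Net profit: ZAR 54,923.33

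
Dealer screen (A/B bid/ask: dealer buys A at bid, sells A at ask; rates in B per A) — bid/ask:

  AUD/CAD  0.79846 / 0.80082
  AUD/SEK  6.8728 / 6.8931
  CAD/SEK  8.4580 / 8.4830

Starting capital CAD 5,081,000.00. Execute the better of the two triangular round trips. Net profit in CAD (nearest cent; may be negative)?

Best loop CAD → AUD → SEK → CAD:
CAD 5,081,000.00 ÷ 0.80082 (buy AUD at ask) = AUD 6,344,746.63
AUD 6,344,746.63 × 6.8728 (sell AUD at bid) = SEK 43,606,174.67
SEK 43,606,174.67 ÷ 8.4830 (buy CAD at ask) = CAD 5,140,419.03

Net profit: CAD 59,419.03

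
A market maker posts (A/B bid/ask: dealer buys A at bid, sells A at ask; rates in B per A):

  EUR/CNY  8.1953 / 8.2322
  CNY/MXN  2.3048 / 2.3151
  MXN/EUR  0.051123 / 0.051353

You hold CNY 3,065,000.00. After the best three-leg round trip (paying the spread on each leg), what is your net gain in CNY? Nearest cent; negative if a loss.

Net profit: CNY 66,691.63

Best loop CNY → EUR → MXN → CNY:
CNY 3,065,000.00 ÷ 8.2322 (buy EUR at ask) = EUR 372,318.46
EUR 372,318.46 ÷ 0.051353 (buy MXN at ask) = MXN 7,250,179.28
MXN 7,250,179.28 ÷ 2.3151 (buy CNY at ask) = CNY 3,131,691.63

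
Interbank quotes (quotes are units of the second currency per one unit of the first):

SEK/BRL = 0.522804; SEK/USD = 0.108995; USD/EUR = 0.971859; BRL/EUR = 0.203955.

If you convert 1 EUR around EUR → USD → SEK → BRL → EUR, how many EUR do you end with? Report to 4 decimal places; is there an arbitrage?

1.0066 (arbitrage exists)

Around EUR → USD → SEK → BRL → EUR: 1 ÷ 0.971859 ÷ 0.108995 × 0.522804 × 0.203955 = 1.006615
Product > 1; profitable direction is EUR → USD → SEK → BRL → EUR.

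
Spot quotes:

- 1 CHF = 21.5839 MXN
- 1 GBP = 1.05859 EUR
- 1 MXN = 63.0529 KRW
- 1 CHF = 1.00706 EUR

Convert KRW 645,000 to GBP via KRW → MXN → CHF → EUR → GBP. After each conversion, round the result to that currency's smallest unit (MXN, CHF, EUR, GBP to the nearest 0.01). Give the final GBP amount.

GBP 450.87

KRW 645,000 ÷ 63.0529 = MXN 10,229.51
MXN 10,229.51 ÷ 21.5839 = CHF 473.94
CHF 473.94 × 1.00706 = EUR 477.29
EUR 477.29 ÷ 1.05859 = GBP 450.87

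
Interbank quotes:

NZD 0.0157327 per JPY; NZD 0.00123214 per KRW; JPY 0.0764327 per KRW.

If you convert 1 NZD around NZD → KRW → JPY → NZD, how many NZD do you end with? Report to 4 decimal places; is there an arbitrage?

Around NZD → KRW → JPY → NZD: 1 ÷ 0.00123214 × 0.0764327 × 0.0157327 = 0.975938
Product < 1; profitable direction is NZD → JPY → KRW → NZD.

0.9759 (arbitrage exists)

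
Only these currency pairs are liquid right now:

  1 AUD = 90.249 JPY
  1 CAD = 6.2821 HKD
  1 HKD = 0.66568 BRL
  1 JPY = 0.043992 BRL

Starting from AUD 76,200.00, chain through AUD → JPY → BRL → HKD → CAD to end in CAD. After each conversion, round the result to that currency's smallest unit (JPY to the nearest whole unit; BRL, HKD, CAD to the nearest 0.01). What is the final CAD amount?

AUD 76,200.00 × 90.249 = JPY 6,876,974
JPY 6,876,974 × 0.043992 = BRL 302,531.84
BRL 302,531.84 ÷ 0.66568 = HKD 454,470.38
HKD 454,470.38 ÷ 6.2821 = CAD 72,343.70

CAD 72,343.70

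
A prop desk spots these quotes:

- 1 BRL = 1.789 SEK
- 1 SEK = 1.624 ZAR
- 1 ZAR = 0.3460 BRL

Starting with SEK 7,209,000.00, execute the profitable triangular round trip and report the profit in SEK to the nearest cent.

Profit: SEK 37,820.26

Profitable loop is SEK → ZAR → BRL → SEK:
SEK 7,209,000.00 × 1.624 = ZAR 11,707,416.00
ZAR 11,707,416.00 × 0.3460 = BRL 4,050,765.94
BRL 4,050,765.94 × 1.789 = SEK 7,246,820.26
Profit = SEK 7,246,820.26 − SEK 7,209,000.00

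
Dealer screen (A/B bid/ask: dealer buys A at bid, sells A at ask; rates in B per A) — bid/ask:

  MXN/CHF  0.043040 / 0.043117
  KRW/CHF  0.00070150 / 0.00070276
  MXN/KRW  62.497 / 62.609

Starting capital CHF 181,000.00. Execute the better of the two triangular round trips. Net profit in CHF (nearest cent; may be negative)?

Best loop CHF → MXN → KRW → CHF:
CHF 181,000.00 ÷ 0.043117 (buy MXN at ask) = MXN 4,197,880.19
MXN 4,197,880.19 × 62.497 (sell MXN at bid) = KRW 262,354,918
KRW 262,354,918 × 0.00070150 (sell KRW at bid) = CHF 184,041.97

Net profit: CHF 3,041.97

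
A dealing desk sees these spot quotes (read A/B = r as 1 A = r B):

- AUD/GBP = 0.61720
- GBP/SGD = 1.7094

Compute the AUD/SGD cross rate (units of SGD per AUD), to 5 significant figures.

1 AUD × 0.61720 = 0.6172 GBP
0.6172 GBP × 1.7094 = 1.05504 SGD

AUD/SGD = 1.0550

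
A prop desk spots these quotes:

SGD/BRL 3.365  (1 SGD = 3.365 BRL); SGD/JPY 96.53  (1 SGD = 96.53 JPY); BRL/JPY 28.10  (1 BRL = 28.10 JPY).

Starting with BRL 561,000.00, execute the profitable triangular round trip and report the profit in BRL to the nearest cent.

Profitable loop is BRL → SGD → JPY → BRL:
BRL 561,000.00 ÷ 3.365 = SGD 166,716.20
SGD 166,716.20 × 96.53 = JPY 16,093,114
JPY 16,093,114 ÷ 28.10 = BRL 572,708.70
Profit = BRL 572,708.70 − BRL 561,000.00

Profit: BRL 11,708.70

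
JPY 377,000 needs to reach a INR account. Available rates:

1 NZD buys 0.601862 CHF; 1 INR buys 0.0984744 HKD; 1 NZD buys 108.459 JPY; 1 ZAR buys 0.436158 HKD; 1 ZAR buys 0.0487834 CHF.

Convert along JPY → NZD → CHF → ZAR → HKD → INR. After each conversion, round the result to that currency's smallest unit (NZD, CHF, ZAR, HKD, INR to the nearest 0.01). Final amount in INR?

INR 189,941.75

JPY 377,000 ÷ 108.459 = NZD 3,475.97
NZD 3,475.97 × 0.601862 = CHF 2,092.05
CHF 2,092.05 ÷ 0.0487834 = ZAR 42,884.46
ZAR 42,884.46 × 0.436158 = HKD 18,704.40
HKD 18,704.40 ÷ 0.0984744 = INR 189,941.75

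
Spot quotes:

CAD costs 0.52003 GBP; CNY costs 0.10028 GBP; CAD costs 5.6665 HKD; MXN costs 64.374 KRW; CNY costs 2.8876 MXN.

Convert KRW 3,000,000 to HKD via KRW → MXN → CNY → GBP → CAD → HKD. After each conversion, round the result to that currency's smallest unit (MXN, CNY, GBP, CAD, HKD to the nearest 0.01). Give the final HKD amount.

KRW 3,000,000 ÷ 64.374 = MXN 46,602.67
MXN 46,602.67 ÷ 2.8876 = CNY 16,138.89
CNY 16,138.89 × 0.10028 = GBP 1,618.41
GBP 1,618.41 ÷ 0.52003 = CAD 3,112.15
CAD 3,112.15 × 5.6665 = HKD 17,635.00

HKD 17,635.00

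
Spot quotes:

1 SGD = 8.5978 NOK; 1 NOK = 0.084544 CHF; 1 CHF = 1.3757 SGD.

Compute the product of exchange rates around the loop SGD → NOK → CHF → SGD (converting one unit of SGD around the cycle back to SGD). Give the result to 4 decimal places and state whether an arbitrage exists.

1.0000 (no arbitrage)

Around SGD → NOK → CHF → SGD: 1 × 8.5978 × 0.084544 × 1.3757 = 0.999986
Product ≈ 1 (deviation 0.001%, within rounding noise).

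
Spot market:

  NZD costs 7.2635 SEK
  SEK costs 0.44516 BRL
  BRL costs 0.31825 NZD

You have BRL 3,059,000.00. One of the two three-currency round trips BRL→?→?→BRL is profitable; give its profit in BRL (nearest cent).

Profitable loop is BRL → NZD → SEK → BRL:
BRL 3,059,000.00 × 0.31825 = NZD 973,526.75
NZD 973,526.75 × 7.2635 = SEK 7,071,211.55
SEK 7,071,211.55 × 0.44516 = BRL 3,147,820.53
Profit = BRL 3,147,820.53 − BRL 3,059,000.00

Profit: BRL 88,820.53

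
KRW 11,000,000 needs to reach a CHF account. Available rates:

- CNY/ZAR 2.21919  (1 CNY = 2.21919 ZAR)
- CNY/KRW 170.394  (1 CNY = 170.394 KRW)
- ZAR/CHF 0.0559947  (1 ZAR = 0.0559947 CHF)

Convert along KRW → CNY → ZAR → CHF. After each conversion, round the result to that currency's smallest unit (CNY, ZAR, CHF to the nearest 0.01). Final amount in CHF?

CHF 8,021.95

KRW 11,000,000 ÷ 170.394 = CNY 64,556.26
CNY 64,556.26 × 2.21919 = ZAR 143,262.61
ZAR 143,262.61 × 0.0559947 = CHF 8,021.95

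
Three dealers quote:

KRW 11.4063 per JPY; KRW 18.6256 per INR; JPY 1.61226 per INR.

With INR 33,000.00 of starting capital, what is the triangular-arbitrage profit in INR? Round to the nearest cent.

Profit: INR 422.92

Profitable loop is INR → KRW → JPY → INR:
INR 33,000.00 × 18.6256 = KRW 614,645
KRW 614,645 ÷ 11.4063 = JPY 53,886
JPY 53,886 ÷ 1.61226 = INR 33,422.92
Profit = INR 33,422.92 − INR 33,000.00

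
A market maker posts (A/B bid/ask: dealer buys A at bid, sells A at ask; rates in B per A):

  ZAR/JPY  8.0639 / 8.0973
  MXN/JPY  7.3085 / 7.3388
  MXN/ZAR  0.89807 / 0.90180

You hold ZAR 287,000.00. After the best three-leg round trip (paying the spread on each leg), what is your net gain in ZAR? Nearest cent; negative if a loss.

Net profit: ZAR 249.77

Best loop ZAR → MXN → JPY → ZAR:
ZAR 287,000.00 ÷ 0.90180 (buy MXN at ask) = MXN 318,252.38
MXN 318,252.38 × 7.3085 (sell MXN at bid) = JPY 2,325,948
JPY 2,325,948 ÷ 8.0973 (buy ZAR at ask) = ZAR 287,249.77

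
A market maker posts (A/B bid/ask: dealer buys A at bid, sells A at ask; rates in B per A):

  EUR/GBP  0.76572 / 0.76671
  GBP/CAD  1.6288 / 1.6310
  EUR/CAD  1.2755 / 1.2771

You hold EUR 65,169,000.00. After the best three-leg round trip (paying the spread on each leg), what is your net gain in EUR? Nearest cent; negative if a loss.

Best loop EUR → CAD → GBP → EUR:
EUR 65,169,000.00 × 1.2755 (sell EUR at bid) = CAD 83,123,059.50
CAD 83,123,059.50 ÷ 1.6310 (buy GBP at ask) = GBP 50,964,475.48
GBP 50,964,475.48 ÷ 0.76671 (buy EUR at ask) = EUR 66,471,645.70

Net profit: EUR 1,302,645.70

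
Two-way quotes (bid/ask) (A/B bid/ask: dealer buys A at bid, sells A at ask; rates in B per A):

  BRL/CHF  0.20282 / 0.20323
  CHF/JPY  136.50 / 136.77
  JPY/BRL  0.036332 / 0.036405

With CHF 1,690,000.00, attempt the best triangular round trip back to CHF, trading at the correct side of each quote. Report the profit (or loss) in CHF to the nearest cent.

Best loop CHF → JPY → BRL → CHF:
CHF 1,690,000.00 × 136.50 (sell CHF at bid) = JPY 230,685,000
JPY 230,685,000 × 0.036332 (sell JPY at bid) = BRL 8,381,247.42
BRL 8,381,247.42 × 0.20282 (sell BRL at bid) = CHF 1,699,884.60

Net profit: CHF 9,884.60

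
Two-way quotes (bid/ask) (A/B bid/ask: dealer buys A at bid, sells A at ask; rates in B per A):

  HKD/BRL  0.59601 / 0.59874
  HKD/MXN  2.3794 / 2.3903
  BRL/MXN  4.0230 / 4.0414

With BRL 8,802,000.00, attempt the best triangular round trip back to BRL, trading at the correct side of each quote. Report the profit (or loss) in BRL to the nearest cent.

Net profit: BRL 27,427.24

Best loop BRL → MXN → HKD → BRL:
BRL 8,802,000.00 × 4.0230 (sell BRL at bid) = MXN 35,410,446.00
MXN 35,410,446.00 ÷ 2.3903 (buy HKD at ask) = HKD 14,814,226.67
HKD 14,814,226.67 × 0.59601 (sell HKD at bid) = BRL 8,829,427.24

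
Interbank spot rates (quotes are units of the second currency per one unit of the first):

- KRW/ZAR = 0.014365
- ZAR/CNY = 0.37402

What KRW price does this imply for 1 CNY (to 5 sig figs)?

CNY/KRW = 186.12

1 CNY ÷ 0.37402 = 2.67365 ZAR
2.67365 ZAR ÷ 0.014365 = 186.123 KRW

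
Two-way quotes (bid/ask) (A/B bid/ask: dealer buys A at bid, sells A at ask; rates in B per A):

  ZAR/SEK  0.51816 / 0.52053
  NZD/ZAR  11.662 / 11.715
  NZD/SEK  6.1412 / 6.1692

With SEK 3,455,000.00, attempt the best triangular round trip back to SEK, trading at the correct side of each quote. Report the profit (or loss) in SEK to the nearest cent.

Best loop SEK → ZAR → NZD → SEK:
SEK 3,455,000.00 ÷ 0.52053 (buy ZAR at ask) = ZAR 6,637,465.66
ZAR 6,637,465.66 ÷ 11.715 (buy NZD at ask) = NZD 566,578.37
NZD 566,578.37 × 6.1412 (sell NZD at bid) = SEK 3,479,471.11

Net profit: SEK 24,471.11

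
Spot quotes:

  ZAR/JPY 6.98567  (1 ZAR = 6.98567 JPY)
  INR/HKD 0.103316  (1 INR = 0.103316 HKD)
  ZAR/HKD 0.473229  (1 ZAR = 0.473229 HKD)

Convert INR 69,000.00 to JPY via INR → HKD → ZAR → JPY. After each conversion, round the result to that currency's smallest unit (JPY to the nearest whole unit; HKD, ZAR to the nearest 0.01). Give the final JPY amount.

JPY 105,233

INR 69,000.00 × 0.103316 = HKD 7,128.80
HKD 7,128.80 ÷ 0.473229 = ZAR 15,064.17
ZAR 15,064.17 × 6.98567 = JPY 105,233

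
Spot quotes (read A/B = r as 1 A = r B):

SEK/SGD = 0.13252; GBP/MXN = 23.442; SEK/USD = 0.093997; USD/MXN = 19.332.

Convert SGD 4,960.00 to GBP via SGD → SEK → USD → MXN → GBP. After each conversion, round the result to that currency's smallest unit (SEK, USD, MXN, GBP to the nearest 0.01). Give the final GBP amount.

SGD 4,960.00 ÷ 0.13252 = SEK 37,428.31
SEK 37,428.31 × 0.093997 = USD 3,518.15
USD 3,518.15 × 19.332 = MXN 68,012.88
MXN 68,012.88 ÷ 23.442 = GBP 2,901.33

GBP 2,901.33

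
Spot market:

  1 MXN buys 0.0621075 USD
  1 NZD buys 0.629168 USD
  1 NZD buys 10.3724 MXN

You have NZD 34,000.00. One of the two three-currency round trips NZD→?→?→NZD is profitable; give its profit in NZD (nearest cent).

Profitable loop is NZD → MXN → USD → NZD:
NZD 34,000.00 × 10.3724 = MXN 352,661.60
MXN 352,661.60 × 0.0621075 = USD 21,902.93
USD 21,902.93 ÷ 0.629168 = NZD 34,812.53
Profit = NZD 34,812.53 − NZD 34,000.00

Profit: NZD 812.53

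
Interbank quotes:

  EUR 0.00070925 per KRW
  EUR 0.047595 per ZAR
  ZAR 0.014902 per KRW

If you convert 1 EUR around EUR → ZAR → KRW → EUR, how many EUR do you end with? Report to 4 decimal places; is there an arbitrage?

Around EUR → ZAR → KRW → EUR: 1 ÷ 0.047595 ÷ 0.014902 × 0.00070925 = 0.999985
Product ≈ 1 (deviation 0.002%, within rounding noise).

1.0000 (no arbitrage)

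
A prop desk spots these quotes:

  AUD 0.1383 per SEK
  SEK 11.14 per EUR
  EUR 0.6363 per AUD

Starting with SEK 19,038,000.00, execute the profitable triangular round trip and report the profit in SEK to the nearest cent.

Profit: SEK 382,125.33

Profitable loop is SEK → EUR → AUD → SEK:
SEK 19,038,000.00 ÷ 11.14 = EUR 1,708,976.66
EUR 1,708,976.66 ÷ 0.6363 = AUD 2,685,803.33
AUD 2,685,803.33 ÷ 0.1383 = SEK 19,420,125.33
Profit = SEK 19,420,125.33 − SEK 19,038,000.00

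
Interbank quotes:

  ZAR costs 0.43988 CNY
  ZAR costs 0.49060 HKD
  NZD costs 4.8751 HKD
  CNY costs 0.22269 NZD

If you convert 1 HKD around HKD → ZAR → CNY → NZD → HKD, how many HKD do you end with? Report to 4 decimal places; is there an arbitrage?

Around HKD → ZAR → CNY → NZD → HKD: 1 ÷ 0.49060 × 0.43988 × 0.22269 × 4.8751 = 0.973399
Product < 1; profitable direction is HKD → NZD → CNY → ZAR → HKD.

0.9734 (arbitrage exists)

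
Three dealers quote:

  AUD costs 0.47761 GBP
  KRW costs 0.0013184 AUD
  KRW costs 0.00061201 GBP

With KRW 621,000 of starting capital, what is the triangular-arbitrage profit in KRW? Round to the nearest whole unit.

Profit: KRW 17,931

Profitable loop is KRW → AUD → GBP → KRW:
KRW 621,000 × 0.0013184 = AUD 818.73
AUD 818.73 × 0.47761 = GBP 391.03
GBP 391.03 ÷ 0.00061201 = KRW 638,931
Profit = KRW 638,931 − KRW 621,000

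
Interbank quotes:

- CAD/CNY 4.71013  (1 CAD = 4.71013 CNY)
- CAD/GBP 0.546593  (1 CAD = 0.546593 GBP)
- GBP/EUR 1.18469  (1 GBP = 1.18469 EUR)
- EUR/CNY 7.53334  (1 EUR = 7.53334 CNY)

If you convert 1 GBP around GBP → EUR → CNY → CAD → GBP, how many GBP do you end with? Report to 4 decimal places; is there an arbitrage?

Around GBP → EUR → CNY → CAD → GBP: 1 × 1.18469 × 7.53334 ÷ 4.71013 × 0.546593 = 1.035675
Product > 1; profitable direction is GBP → EUR → CNY → CAD → GBP.

1.0357 (arbitrage exists)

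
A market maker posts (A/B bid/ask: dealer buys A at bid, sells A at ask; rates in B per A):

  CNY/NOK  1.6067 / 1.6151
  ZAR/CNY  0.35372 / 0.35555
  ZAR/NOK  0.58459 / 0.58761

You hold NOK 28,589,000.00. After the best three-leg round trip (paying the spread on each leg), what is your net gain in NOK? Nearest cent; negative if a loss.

Net profit: NOK 514,836.81

Best loop NOK → CNY → ZAR → NOK:
NOK 28,589,000.00 ÷ 1.6151 (buy CNY at ask) = CNY 17,701,071.14
CNY 17,701,071.14 ÷ 0.35555 (buy ZAR at ask) = ZAR 49,785,040.48
ZAR 49,785,040.48 × 0.58459 (sell ZAR at bid) = NOK 29,103,836.81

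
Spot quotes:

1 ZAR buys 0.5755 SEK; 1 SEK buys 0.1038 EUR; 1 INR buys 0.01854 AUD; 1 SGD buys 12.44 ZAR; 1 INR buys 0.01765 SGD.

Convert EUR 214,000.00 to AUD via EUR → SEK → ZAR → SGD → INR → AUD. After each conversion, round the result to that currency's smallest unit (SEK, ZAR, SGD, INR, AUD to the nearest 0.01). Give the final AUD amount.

AUD 302,493.28

EUR 214,000.00 ÷ 0.1038 = SEK 2,061,657.03
SEK 2,061,657.03 ÷ 0.5755 = ZAR 3,582,375.38
ZAR 3,582,375.38 ÷ 12.44 = SGD 287,972.30
SGD 287,972.30 ÷ 0.01765 = INR 16,315,711.05
INR 16,315,711.05 × 0.01854 = AUD 302,493.28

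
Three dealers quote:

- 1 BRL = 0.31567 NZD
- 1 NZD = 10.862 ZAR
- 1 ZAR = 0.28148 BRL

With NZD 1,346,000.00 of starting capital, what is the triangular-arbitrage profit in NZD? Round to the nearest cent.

Profit: NZD 48,615.25

Profitable loop is NZD → BRL → ZAR → NZD:
NZD 1,346,000.00 ÷ 0.31567 = BRL 4,263,946.53
BRL 4,263,946.53 ÷ 0.28148 = ZAR 15,148,310.81
ZAR 15,148,310.81 ÷ 10.862 = NZD 1,394,615.25
Profit = NZD 1,394,615.25 − NZD 1,346,000.00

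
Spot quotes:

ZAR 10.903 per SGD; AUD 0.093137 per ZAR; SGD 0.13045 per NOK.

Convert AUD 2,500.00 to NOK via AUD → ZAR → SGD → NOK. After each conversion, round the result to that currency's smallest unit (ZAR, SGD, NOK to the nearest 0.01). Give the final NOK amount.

NOK 18,872.44

AUD 2,500.00 ÷ 0.093137 = ZAR 26,842.18
ZAR 26,842.18 ÷ 10.903 = SGD 2,461.91
SGD 2,461.91 ÷ 0.13045 = NOK 18,872.44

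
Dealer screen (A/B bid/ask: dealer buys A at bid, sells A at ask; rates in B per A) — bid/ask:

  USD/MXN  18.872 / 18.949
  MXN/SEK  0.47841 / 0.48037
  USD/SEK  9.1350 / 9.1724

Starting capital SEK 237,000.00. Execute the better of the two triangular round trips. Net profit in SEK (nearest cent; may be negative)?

Net profit: SEK 845.38

Best loop SEK → MXN → USD → SEK:
SEK 237,000.00 ÷ 0.48037 (buy MXN at ask) = MXN 493,369.69
MXN 493,369.69 ÷ 18.949 (buy USD at ask) = USD 26,036.71
USD 26,036.71 × 9.1350 (sell USD at bid) = SEK 237,845.38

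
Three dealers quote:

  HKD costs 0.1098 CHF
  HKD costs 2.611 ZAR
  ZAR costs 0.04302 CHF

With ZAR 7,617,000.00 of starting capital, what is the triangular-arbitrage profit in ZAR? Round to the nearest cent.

Profitable loop is ZAR → CHF → HKD → ZAR:
ZAR 7,617,000.00 × 0.04302 = CHF 327,683.34
CHF 327,683.34 ÷ 0.1098 = HKD 2,984,365.57
HKD 2,984,365.57 × 2.611 = ZAR 7,792,178.51
Profit = ZAR 7,792,178.51 − ZAR 7,617,000.00

Profit: ZAR 175,178.51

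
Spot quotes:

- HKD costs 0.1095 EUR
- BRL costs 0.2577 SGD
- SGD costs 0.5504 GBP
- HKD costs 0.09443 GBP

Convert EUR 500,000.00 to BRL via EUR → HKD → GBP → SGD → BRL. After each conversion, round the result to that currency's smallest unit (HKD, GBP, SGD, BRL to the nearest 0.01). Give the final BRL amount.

BRL 3,039,996.16

EUR 500,000.00 ÷ 0.1095 = HKD 4,566,210.05
HKD 4,566,210.05 × 0.09443 = GBP 431,187.22
GBP 431,187.22 ÷ 0.5504 = SGD 783,407.01
SGD 783,407.01 ÷ 0.2577 = BRL 3,039,996.16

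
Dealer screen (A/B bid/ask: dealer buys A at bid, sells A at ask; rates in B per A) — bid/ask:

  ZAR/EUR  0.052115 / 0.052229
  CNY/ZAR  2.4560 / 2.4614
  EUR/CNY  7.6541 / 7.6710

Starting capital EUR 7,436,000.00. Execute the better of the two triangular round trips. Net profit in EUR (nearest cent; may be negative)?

Best loop EUR → ZAR → CNY → EUR:
EUR 7,436,000.00 ÷ 0.052229 (buy ZAR at ask) = ZAR 142,373,011.16
ZAR 142,373,011.16 ÷ 2.4614 (buy CNY at ask) = CNY 57,842,289.41
CNY 57,842,289.41 ÷ 7.6710 (buy EUR at ask) = EUR 7,540,384.49

Net profit: EUR 104,384.49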